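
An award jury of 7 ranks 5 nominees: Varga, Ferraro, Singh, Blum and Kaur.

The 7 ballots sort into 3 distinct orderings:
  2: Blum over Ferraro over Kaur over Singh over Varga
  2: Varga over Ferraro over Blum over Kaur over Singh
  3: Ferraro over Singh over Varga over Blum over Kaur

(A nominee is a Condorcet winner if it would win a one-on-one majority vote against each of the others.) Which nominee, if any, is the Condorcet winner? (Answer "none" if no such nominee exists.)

Ferraro

Check each pair by majority over 7 ballots:
Varga vs Ferraro: Ferraro wins 5–2.
Varga–Singh: Singh 5–2.
Varga vs Blum: Varga wins 5–2.
Varga–Kaur: Varga 5–2.
Ferraro–Singh: Ferraro 7–0.
Ferraro–Blum: Ferraro 5–2.
Ferraro–Kaur: Ferraro 7–0.
Singh–Blum: Blum 4–3.
Singh–Kaur: Kaur 4–3.
Blum–Kaur: Blum 7–0.
Ferraro defeats every rival head-to-head and is the Condorcet winner.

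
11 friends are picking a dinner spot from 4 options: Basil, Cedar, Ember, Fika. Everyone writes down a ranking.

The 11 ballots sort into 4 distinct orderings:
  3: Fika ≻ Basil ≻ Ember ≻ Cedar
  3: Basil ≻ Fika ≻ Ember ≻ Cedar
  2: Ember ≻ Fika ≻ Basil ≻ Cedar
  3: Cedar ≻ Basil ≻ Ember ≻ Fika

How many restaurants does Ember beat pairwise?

1

Ember against each rival (11 friends):
Ember vs Basil: 2 to 9, Basil.
Ember vs Cedar: 3+3+2 = 8 for Ember, 3 for Cedar — Ember by 8–3.
Ember vs Fika: 2+3 = 5 for Ember, 6 for Fika — Fika by 6–5.
Ember beats Cedar; loses to Basil, Fika — 1 pairwise win.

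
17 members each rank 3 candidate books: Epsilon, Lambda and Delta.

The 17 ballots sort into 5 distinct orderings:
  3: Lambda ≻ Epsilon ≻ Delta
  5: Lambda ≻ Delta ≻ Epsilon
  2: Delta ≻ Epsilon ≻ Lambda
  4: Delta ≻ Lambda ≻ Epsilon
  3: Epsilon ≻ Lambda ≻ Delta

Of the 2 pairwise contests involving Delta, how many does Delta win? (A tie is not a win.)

1

Delta against each rival (17 members):
Delta–Epsilon: Delta 11–6.
Delta vs Lambda: Lambda wins 11–6.
Delta beats Epsilon; loses to Lambda — 1 pairwise win.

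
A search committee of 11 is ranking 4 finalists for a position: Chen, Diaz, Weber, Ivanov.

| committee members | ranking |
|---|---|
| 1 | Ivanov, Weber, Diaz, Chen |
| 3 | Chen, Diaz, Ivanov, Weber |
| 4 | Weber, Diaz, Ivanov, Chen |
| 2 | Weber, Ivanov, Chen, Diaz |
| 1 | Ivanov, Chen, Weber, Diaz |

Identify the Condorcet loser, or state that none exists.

none

Pairwise majorities:
Chen vs Diaz: 3+2+1 = 6 for Chen, 5 for Diaz — Chen by 6–5.
Chen–Weber: Weber 7–4.
Chen vs Ivanov: 3 to 8, Ivanov.
Diaz–Weber: Weber 8–3.
Diaz vs Ivanov: Diaz wins 7–4.
Weber vs Ivanov: Weber, 6–5.
Each candidate has at least one pairwise win (Chen beats Diaz; Diaz beats Ivanov; Weber beats Chen; Ivanov beats Chen) — no Condorcet loser.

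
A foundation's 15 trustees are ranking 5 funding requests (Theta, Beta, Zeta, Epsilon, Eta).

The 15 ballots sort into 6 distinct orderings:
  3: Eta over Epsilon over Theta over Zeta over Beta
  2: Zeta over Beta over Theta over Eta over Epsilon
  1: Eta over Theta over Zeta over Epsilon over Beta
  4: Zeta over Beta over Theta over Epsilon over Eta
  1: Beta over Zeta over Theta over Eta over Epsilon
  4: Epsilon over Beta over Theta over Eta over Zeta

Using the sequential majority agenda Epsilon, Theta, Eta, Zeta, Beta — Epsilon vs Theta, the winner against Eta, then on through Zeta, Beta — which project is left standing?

Round 1: Epsilon vs Theta — 7–8, Theta advances.
Round 2: Theta vs Eta — 11–4, Theta advances.
Round 3: Theta vs Zeta — 8–7, Theta advances.
Round 4: Theta vs Beta — 4–11, Beta advances.
The agenda winner is Beta.

Beta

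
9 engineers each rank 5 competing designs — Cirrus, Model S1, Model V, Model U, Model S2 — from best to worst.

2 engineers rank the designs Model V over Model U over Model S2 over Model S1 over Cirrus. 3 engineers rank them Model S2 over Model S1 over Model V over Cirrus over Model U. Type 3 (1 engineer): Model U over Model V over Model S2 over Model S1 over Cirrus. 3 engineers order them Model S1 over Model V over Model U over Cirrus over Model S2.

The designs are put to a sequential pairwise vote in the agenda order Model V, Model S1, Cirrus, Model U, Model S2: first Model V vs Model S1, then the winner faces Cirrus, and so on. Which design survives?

Model S2

Round 1: Model V vs Model S1 — 3–6, Model S1 advances.
Round 2: Model S1 vs Cirrus — 9–0, Model S1 advances.
Round 3: Model S1 vs Model U — 6–3, Model S1 advances.
Round 4: Model S1 vs Model S2 — 3–6, Model S2 advances.
The agenda winner is Model S2.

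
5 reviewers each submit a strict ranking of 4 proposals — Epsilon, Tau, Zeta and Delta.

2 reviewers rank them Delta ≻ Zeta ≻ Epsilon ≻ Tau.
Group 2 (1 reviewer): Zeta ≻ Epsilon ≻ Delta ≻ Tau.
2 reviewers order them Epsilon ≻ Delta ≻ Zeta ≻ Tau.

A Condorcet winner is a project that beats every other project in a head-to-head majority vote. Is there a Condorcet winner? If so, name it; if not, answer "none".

none

Pairwise majorities:
Epsilon vs Tau: Epsilon wins 5–0.
Epsilon vs Zeta: Zeta wins 3–2.
Epsilon vs Delta: Epsilon, 3–2.
Tau–Zeta: Zeta 5–0.
Tau–Delta: Delta 5–0.
Zeta vs Delta: Delta wins 4–1.
Each project drops at least one matchup (Epsilon loses to Zeta; Tau loses to Epsilon; Zeta loses to Delta; Delta loses to Epsilon); the cycle Epsilon beats Delta beats Zeta beats Epsilon rules out a Condorcet winner.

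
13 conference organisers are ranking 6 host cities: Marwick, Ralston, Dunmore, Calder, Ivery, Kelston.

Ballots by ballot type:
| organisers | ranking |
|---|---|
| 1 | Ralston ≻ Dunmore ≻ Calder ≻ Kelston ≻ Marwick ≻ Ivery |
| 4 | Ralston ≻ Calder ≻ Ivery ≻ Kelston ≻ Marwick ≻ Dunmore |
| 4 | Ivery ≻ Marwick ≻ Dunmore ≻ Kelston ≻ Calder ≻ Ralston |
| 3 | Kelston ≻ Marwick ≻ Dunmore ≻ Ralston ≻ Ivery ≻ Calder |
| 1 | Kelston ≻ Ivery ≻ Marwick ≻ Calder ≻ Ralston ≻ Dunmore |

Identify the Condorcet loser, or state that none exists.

Pairwise majorities:
Marwick vs Ralston: 8 to 5, Marwick.
Marwick vs Dunmore: 12 to 1, Marwick.
Marwick vs Calder: 8 to 5, Marwick.
Marwick vs Ivery: Ivery wins 9–4.
Marwick vs Kelston: 4 to 9, Kelston.
Ralston vs Dunmore: 6 to 7, Dunmore.
Ralston vs Calder: 1+4+3 = 8 for Ralston, 5 for Calder — Ralston by 8–5.
Ralston vs Ivery: Ralston, 8–5.
Ralston vs Kelston: Kelston wins 8–5.
Dunmore vs Calder: Dunmore preferred on 1+4+3 = 8 ballots; Dunmore wins 8–5.
Dunmore vs Ivery: Ivery, 9–4.
Dunmore vs Kelston: Dunmore is ranked higher on 1+4 = 5 ballots, Kelston on 8. Kelston wins 8–5.
Calder vs Ivery: 1+4 = 5 for Calder, 8 for Ivery — Ivery by 8–5.
Calder–Kelston: Kelston 8–5.
Ivery vs Kelston: Ivery, 8–5.
Calder is beaten in every head-to-head and is the Condorcet loser.

Calder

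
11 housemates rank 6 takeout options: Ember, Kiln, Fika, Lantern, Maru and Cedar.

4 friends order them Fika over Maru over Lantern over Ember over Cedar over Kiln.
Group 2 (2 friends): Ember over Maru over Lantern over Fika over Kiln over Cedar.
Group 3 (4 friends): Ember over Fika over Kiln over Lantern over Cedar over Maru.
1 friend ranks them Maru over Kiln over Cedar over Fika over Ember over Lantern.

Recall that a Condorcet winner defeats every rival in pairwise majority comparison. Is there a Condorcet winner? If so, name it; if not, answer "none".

Ember

Head-to-head results (11 friends):
Ember–Kiln: Ember 10–1.
Ember–Fika: Ember 6–5.
Ember vs Lantern: Ember wins 7–4.
Ember vs Maru: Ember wins 6–5.
Ember vs Cedar: Ember, 10–1.
Kiln–Fika: Fika 10–1.
Kiln–Lantern: Lantern 6–5.
Kiln vs Maru: Maru, 7–4.
Kiln vs Cedar: Kiln wins 7–4.
Fika vs Lantern: Fika, 9–2.
Fika–Maru: Fika 8–3.
Fika–Cedar: Fika 10–1.
Lantern vs Maru: Maru, 7–4.
Lantern vs Cedar: Lantern wins 10–1.
Maru vs Cedar: Maru wins 7–4.
Ember beats each of Kiln, Fika, Lantern, Maru, Cedar — Ember is the Condorcet winner.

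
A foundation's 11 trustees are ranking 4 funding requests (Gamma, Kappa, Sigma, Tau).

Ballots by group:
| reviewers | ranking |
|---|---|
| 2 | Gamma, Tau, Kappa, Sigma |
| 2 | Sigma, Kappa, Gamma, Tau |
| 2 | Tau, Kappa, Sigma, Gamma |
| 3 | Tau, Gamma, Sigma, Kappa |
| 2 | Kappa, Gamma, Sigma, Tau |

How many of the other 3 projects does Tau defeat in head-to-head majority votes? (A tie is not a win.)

2

Tau against each rival (11 reviewers):
Tau vs Gamma: 5 to 6, Gamma.
Tau vs Kappa: 2+2+3 = 7 for Tau, 4 for Kappa — Tau by 7–4.
Tau vs Sigma: Tau, 7–4.
Tau beats Kappa, Sigma; loses to Gamma — 2 pairwise wins.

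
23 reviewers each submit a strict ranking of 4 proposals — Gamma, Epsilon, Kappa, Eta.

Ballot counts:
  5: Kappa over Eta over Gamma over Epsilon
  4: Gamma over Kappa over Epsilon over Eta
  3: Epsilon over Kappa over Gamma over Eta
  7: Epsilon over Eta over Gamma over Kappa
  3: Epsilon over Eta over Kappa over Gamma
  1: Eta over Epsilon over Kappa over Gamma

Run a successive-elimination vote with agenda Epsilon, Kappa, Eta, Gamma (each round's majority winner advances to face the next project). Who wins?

Epsilon

Round 1: Epsilon vs Kappa — 14–9, Epsilon advances.
Round 2: Epsilon vs Eta — 17–6, Epsilon advances.
Round 3: Epsilon vs Gamma — 14–9, Epsilon advances.
The agenda winner is Epsilon.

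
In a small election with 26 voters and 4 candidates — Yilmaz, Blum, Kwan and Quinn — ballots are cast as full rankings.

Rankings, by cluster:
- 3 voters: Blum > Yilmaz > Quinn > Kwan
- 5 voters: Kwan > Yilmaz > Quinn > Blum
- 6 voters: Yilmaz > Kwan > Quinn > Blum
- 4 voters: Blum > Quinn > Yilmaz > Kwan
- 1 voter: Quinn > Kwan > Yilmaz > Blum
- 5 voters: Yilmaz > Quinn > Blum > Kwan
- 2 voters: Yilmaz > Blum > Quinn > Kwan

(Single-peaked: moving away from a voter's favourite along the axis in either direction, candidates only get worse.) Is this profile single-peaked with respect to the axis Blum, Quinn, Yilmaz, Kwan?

Axis positions: Blum=1, Quinn=2, Yilmaz=3, Kwan=4.
Cluster 1: ranking walks positions 1-3-2-4; Yilmaz is ranked above Quinn even though Quinn lies between Yilmaz and the peak Blum on the axis — preferences dip and rise again. Not single-peaked.
Cluster 2 (peak Kwan at position 4): ranking walks positions 4-3-2-1, expanding outward from the peak — single-peaked.
Cluster 3 (peak Yilmaz at position 3): ranking walks positions 3-4-2-1, expanding outward from the peak — single-peaked.
Cluster 4 (peak Blum at position 1): ranking walks positions 1-2-3-4, expanding outward from the peak — single-peaked.
Cluster 5: ranking walks positions 2-4-3-1; Kwan is ranked above Yilmaz even though Yilmaz lies between Kwan and the peak Quinn on the axis — preferences dip and rise again. Not single-peaked.
Cluster 6 (peak Yilmaz at position 3): ranking walks positions 3-2-1-4, expanding outward from the peak — single-peaked.
Cluster 7: ranking walks positions 3-1-2-4; Blum is ranked above Quinn even though Quinn lies between Blum and the peak Yilmaz on the axis — preferences dip and rise again. Not single-peaked.
Cluster 1 violates single-peakedness, so the profile is not single-peaked on this axis.

no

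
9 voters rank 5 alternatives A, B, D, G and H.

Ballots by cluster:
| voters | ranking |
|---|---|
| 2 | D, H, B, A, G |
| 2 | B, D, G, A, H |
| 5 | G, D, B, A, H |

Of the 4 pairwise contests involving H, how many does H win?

0

H against each rival (9 voters):
H vs A: H is ranked higher on 2 ballots, A on 7. A wins 7–2.
H vs B: B wins 7–2.
H vs D: H is ranked higher on 0 ballots, D on 9. D wins 9–0.
H–G: G 7–2.
H beats no one; loses to A, B, D, G — 0 pairwise wins.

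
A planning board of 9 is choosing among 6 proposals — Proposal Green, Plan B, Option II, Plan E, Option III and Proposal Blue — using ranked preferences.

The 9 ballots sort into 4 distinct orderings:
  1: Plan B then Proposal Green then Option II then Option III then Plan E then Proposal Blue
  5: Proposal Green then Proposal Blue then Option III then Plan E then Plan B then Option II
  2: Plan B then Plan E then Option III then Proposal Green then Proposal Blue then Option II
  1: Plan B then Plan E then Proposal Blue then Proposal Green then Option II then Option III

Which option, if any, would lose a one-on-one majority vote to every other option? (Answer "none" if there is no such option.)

Pairwise majorities:
Proposal Green vs Plan B: Proposal Green wins 5–4.
Proposal Green–Option II: Proposal Green 9–0.
Proposal Green vs Plan E: Proposal Green is ranked higher on 1+5 = 6 ballots, Plan E on 3. Proposal Green wins 6–3.
Proposal Green vs Option III: Proposal Green wins 7–2.
Proposal Green vs Proposal Blue: 1+5+2 = 8 for Proposal Green, 1 for Proposal Blue — Proposal Green by 8–1.
Plan B vs Option II: 1+5+2+1 = 9 for Plan B, 0 for Option II — Plan B by 9–0.
Plan B vs Plan E: Plan E wins 5–4.
Plan B vs Option III: Plan B is ranked higher on 1+2+1 = 4 ballots, Option III on 5. Option III wins 5–4.
Plan B vs Proposal Blue: 4 to 5, Proposal Blue.
Option II vs Plan E: 1 to 8, Plan E.
Option II vs Option III: Option II is ranked higher on 1+1 = 2 ballots, Option III on 7. Option III wins 7–2.
Option II vs Proposal Blue: Option II preferred on 1 ballot; Proposal Blue wins 8–1.
Plan E vs Option III: Option III, 6–3.
Plan E vs Proposal Blue: Plan E is ranked higher on 1+2+1 = 4 ballots, Proposal Blue on 5. Proposal Blue wins 5–4.
Option III–Proposal Blue: Proposal Blue 6–3.
Option II is beaten in every head-to-head and is the Condorcet loser.

Option II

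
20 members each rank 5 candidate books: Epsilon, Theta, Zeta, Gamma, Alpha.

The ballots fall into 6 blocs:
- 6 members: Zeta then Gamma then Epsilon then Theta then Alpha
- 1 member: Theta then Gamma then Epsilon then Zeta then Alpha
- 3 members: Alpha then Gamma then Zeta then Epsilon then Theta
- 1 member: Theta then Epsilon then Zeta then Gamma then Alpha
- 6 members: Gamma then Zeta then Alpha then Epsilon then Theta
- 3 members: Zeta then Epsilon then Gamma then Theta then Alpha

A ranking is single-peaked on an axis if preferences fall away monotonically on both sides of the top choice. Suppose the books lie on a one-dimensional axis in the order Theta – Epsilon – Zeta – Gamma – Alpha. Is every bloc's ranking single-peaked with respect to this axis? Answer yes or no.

Axis positions: Theta=1, Epsilon=2, Zeta=3, Gamma=4, Alpha=5.
Bloc 1 (peak Zeta at position 3): ranking walks positions 3-4-2-1-5, expanding outward from the peak — single-peaked.
Bloc 2: ranking walks positions 1-4-2-3-5; Gamma is ranked above Epsilon even though Epsilon lies between Gamma and the peak Theta on the axis — preferences dip and rise again. Not single-peaked.
Bloc 3 (peak Alpha at position 5): ranking walks positions 5-4-3-2-1, expanding outward from the peak — single-peaked.
Bloc 4 (peak Theta at position 1): ranking walks positions 1-2-3-4-5, expanding outward from the peak — single-peaked.
Bloc 5 (peak Gamma at position 4): ranking walks positions 4-3-5-2-1, expanding outward from the peak — single-peaked.
Bloc 6 (peak Zeta at position 3): ranking walks positions 3-2-4-1-5, expanding outward from the peak — single-peaked.
Bloc 2 violates single-peakedness, so the profile is not single-peaked on this axis.

no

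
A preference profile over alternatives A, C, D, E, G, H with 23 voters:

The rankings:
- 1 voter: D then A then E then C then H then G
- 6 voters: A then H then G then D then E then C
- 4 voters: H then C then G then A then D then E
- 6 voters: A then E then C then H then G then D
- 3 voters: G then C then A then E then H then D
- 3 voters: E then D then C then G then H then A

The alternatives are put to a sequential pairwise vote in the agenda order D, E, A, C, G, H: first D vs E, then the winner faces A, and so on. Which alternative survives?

A

Round 1: D vs E — 11–12, E advances.
Round 2: E vs A — 3–20, A advances.
Round 3: A vs C — 13–10, A advances.
Round 4: A vs G — 13–10, A advances.
Round 5: A vs H — 16–7, A advances.
A survives the agenda.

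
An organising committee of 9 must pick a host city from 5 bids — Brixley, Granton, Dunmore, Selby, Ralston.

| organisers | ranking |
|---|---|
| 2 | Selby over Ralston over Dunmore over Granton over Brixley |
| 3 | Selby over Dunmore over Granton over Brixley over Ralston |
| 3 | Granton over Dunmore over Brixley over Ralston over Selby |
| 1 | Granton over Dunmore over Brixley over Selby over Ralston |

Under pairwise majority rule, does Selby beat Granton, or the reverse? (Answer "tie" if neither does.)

Selby

Ballots ranking Selby above Granton: 2 + 3 = 5.
Ballots ranking Granton above Selby: 9 − 5 = 4.
Selby wins the head-to-head 5–4.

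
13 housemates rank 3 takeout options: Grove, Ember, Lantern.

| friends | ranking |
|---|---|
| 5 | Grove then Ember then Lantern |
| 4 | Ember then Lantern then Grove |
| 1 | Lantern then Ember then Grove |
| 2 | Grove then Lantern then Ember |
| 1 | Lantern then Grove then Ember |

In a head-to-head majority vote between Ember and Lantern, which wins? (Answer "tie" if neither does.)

Ballots ranking Ember above Lantern: 5 + 4 = 9.
Ballots ranking Lantern above Ember: 13 − 9 = 4.
Ember wins the head-to-head 9–4.

Ember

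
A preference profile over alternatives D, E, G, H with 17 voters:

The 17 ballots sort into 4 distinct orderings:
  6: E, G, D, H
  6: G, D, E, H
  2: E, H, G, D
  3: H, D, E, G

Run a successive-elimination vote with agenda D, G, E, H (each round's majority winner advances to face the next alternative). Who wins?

Round 1: D vs G — 3–14, G advances.
Round 2: G vs E — 6–11, E advances.
Round 3: E vs H — 14–3, E advances.
The agenda winner is E.

E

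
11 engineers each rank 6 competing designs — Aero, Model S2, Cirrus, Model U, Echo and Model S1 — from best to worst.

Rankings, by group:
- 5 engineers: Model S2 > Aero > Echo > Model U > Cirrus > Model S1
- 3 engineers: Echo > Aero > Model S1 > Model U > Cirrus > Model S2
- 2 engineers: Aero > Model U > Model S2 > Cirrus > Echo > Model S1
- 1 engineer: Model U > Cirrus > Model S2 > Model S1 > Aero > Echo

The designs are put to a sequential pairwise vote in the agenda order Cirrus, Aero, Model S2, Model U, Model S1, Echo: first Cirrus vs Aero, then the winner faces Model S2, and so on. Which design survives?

Round 1: Cirrus vs Aero — 1–10, Aero advances.
Round 2: Aero vs Model S2 — 5–6, Model S2 advances.
Round 3: Model S2 vs Model U — 5–6, Model U advances.
Round 4: Model U vs Model S1 — 8–3, Model U advances.
Round 5: Model U vs Echo — 3–8, Echo advances.
The agenda winner is Echo.

Echo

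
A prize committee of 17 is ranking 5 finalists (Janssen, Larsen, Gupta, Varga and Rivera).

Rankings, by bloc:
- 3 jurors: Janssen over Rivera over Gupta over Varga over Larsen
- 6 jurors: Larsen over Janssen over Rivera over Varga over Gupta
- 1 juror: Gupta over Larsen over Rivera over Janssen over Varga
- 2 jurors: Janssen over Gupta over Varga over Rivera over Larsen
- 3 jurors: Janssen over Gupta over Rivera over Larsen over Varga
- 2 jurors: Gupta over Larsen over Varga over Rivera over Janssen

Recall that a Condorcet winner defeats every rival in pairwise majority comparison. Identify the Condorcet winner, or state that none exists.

none

Check each pair by majority over 17 ballots:
Janssen–Larsen: Larsen 9–8.
Janssen vs Gupta: Janssen wins 14–3.
Janssen vs Varga: Janssen wins 15–2.
Janssen vs Rivera: Janssen, 14–3.
Larsen–Gupta: Gupta 11–6.
Larsen vs Varga: Larsen, 12–5.
Larsen vs Rivera: Larsen wins 9–8.
Gupta vs Varga: Gupta wins 11–6.
Gupta vs Rivera: Rivera wins 9–8.
Varga vs Rivera: Rivera wins 13–4.
No nominee is unbeaten: Janssen loses to Larsen; Larsen loses to Gupta; Gupta loses to Janssen; Varga loses to Janssen; Rivera loses to Janssen. In particular Janssen → Gupta → Larsen → Janssen is a majority cycle — no Condorcet winner exists.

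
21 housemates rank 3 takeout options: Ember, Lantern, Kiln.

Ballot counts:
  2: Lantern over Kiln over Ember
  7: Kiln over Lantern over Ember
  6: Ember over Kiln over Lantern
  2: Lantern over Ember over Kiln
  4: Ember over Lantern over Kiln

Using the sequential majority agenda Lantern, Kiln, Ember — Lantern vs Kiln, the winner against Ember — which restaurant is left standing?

Round 1: Lantern vs Kiln — 8–13, Kiln advances.
Round 2: Kiln vs Ember — 9–12, Ember advances.
The agenda winner is Ember.

Ember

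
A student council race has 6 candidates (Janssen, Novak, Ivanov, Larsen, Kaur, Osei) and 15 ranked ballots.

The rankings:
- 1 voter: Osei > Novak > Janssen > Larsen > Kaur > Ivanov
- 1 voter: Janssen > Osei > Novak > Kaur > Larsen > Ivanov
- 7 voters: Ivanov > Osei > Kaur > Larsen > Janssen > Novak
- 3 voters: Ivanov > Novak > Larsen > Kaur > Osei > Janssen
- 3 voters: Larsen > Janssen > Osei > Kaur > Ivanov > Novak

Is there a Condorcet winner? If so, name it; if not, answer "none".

Check each pair by majority over 15 ballots:
Janssen vs Novak: 11 to 4, Janssen.
Janssen vs Ivanov: 5 to 10, Ivanov.
Janssen vs Larsen: 1+1 = 2 for Janssen, 13 for Larsen — Larsen by 13–2.
Janssen vs Kaur: Janssen is ranked higher on 1+1+3 = 5 ballots, Kaur on 10. Kaur wins 10–5.
Janssen vs Osei: 4 to 11, Osei.
Novak vs Ivanov: 2 to 13, Ivanov.
Novak vs Larsen: Novak preferred on 1+1+3 = 5 ballots; Larsen wins 10–5.
Novak vs Kaur: 5 to 10, Kaur.
Novak vs Osei: 3 for Novak, 12 for Osei — Osei by 12–3.
Ivanov vs Larsen: 7+3 = 10 for Ivanov, 5 for Larsen — Ivanov by 10–5.
Ivanov vs Kaur: 7+3 = 10 for Ivanov, 5 for Kaur — Ivanov by 10–5.
Ivanov vs Osei: 10 to 5, Ivanov.
Larsen vs Kaur: 7 to 8, Kaur.
Larsen vs Osei: 6 to 9, Osei.
Kaur vs Osei: 3 for Kaur, 12 for Osei — Osei by 12–3.
Ivanov wins every pairwise contest, so Ivanov is the Condorcet winner.

Ivanov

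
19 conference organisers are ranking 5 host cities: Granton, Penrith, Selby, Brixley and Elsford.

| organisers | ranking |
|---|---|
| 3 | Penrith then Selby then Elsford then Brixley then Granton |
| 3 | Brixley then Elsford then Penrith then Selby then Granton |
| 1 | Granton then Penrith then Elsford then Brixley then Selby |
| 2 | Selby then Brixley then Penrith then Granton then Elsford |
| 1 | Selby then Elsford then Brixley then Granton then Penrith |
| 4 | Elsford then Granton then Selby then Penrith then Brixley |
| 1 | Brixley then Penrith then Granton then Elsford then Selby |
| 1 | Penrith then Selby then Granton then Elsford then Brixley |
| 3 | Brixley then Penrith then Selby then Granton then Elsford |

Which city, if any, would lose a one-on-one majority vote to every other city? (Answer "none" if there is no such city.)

Pairwise majorities:
Granton vs Penrith: Granton is ranked higher on 1+1+4 = 6 ballots, Penrith on 13. Penrith wins 13–6.
Granton–Selby: Selby 13–6.
Granton vs Brixley: Granton preferred on 1+4+1 = 6 ballots; Brixley wins 13–6.
Granton vs Elsford: Elsford, 11–8.
Penrith–Selby: Penrith 12–7.
Penrith vs Brixley: Penrith preferred on 3+1+4+1 = 9 ballots; Brixley wins 10–9.
Penrith vs Elsford: Penrith preferred on 3+1+2+1+1+3 = 11 ballots; Penrith wins 11–8.
Selby vs Brixley: Selby wins 11–8.
Selby vs Elsford: 10 to 9, Selby.
Brixley vs Elsford: 3+2+1+3 = 9 for Brixley, 10 for Elsford — Elsford by 10–9.
Granton is beaten in every head-to-head and is the Condorcet loser.

Granton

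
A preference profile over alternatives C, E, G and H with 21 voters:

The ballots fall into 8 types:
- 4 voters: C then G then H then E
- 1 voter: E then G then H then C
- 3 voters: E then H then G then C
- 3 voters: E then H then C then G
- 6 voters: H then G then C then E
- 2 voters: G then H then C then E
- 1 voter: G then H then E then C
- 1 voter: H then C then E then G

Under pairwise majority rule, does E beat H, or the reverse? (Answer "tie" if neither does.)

H

Ballots ranking E above H: 1 + 3 + 3 = 7.
Ballots ranking H above E: 21 − 7 = 14.
H wins the head-to-head 14–7.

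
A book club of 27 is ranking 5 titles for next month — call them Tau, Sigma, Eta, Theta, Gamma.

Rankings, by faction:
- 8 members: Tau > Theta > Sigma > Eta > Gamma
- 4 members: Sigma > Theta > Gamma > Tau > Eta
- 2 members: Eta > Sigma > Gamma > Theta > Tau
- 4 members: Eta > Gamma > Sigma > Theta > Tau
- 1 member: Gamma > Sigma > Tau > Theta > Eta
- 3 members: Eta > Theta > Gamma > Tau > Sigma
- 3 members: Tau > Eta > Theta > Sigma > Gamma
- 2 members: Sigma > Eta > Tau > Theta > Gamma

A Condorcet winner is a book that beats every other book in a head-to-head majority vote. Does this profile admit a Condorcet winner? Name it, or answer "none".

Head-to-head results (27 members):
Tau vs Sigma: Tau wins 14–13.
Tau vs Eta: Tau, 16–11.
Tau vs Theta: Tau wins 14–13.
Tau vs Gamma: Gamma wins 14–13.
Sigma vs Eta: Sigma, 15–12.
Sigma–Theta: Theta 14–13.
Sigma–Gamma: Sigma 19–8.
Eta vs Theta: Eta wins 14–13.
Eta vs Gamma: Eta, 22–5.
Theta vs Gamma: Theta wins 20–7.
Every book loses at least once (Tau loses to Gamma; Sigma loses to Tau; Eta loses to Tau; Theta loses to Tau; Gamma loses to Sigma). The majority relation contains the cycle Tau → Sigma → Gamma → Tau, so there is no Condorcet winner.

none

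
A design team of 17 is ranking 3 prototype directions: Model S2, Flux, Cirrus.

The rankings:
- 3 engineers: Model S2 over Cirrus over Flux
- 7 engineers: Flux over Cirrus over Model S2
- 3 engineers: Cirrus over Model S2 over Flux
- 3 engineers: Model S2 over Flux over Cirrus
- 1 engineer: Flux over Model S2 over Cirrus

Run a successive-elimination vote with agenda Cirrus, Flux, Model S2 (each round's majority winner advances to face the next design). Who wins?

Round 1: Cirrus vs Flux — 6–11, Flux advances.
Round 2: Flux vs Model S2 — 8–9, Model S2 advances.
The agenda winner is Model S2.

Model S2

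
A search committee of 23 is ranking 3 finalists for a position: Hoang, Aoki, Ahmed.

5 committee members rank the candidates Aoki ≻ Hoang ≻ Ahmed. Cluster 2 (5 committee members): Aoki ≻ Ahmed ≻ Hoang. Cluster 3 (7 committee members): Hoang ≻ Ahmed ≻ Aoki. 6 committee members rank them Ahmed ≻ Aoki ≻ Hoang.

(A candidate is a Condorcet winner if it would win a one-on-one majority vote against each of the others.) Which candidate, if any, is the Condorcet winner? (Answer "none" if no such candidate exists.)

none

Head-to-head results (23 committee members):
Hoang vs Aoki: Hoang is ranked higher on 7 ballots, Aoki on 16. Aoki wins 16–7.
Hoang vs Ahmed: Hoang is ranked higher on 5+7 = 12 ballots, Ahmed on 11. Hoang wins 12–11.
Aoki vs Ahmed: Aoki is ranked higher on 5+5 = 10 ballots, Ahmed on 13. Ahmed wins 13–10.
Every candidate loses at least once (Hoang loses to Aoki; Aoki loses to Ahmed; Ahmed loses to Hoang). The majority relation contains the cycle Hoang > Ahmed > Aoki > Hoang, so there is no Condorcet winner.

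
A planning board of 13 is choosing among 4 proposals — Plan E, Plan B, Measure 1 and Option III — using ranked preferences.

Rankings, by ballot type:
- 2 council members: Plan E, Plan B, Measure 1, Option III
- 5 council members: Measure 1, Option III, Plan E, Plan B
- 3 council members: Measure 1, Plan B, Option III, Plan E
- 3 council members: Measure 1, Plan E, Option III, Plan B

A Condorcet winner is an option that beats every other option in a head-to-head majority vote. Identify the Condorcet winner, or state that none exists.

Check each pair by majority over 13 ballots:
Plan E vs Plan B: Plan E wins 10–3.
Plan E vs Measure 1: Measure 1 wins 11–2.
Plan E vs Option III: Option III wins 8–5.
Plan B vs Measure 1: Measure 1, 11–2.
Plan B–Option III: Option III 8–5.
Measure 1–Option III: Measure 1 13–0.
Measure 1 defeats every rival head-to-head and is the Condorcet winner.

Measure 1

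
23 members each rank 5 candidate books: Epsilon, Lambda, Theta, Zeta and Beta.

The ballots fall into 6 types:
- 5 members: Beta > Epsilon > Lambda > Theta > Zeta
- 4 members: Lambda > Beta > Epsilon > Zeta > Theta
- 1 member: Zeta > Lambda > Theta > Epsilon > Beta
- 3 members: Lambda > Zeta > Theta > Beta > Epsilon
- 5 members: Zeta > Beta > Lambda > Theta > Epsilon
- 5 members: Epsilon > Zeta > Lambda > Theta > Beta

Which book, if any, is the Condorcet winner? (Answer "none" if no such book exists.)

Lambda

Head-to-head results (23 members):
Epsilon vs Lambda: Lambda wins 13–10.
Epsilon vs Theta: Epsilon wins 14–9.
Epsilon–Zeta: Epsilon 14–9.
Epsilon–Beta: Beta 17–6.
Lambda vs Theta: Lambda, 23–0.
Lambda vs Zeta: Lambda wins 12–11.
Lambda vs Beta: Lambda wins 13–10.
Theta–Zeta: Zeta 18–5.
Theta vs Beta: Beta wins 14–9.
Zeta vs Beta: Zeta, 14–9.
Only Lambda has no losses; Lambda is the Condorcet winner.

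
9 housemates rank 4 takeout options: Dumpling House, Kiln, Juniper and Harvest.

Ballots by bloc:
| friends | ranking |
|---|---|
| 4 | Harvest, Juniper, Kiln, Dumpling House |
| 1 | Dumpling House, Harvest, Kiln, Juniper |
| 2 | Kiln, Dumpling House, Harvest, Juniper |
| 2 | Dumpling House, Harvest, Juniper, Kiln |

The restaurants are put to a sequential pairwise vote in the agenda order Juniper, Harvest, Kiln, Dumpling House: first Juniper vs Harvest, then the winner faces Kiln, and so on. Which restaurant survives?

Round 1: Juniper vs Harvest — 0–9, Harvest advances.
Round 2: Harvest vs Kiln — 7–2, Harvest advances.
Round 3: Harvest vs Dumpling House — 4–5, Dumpling House advances.
Dumpling House survives the agenda.

Dumpling House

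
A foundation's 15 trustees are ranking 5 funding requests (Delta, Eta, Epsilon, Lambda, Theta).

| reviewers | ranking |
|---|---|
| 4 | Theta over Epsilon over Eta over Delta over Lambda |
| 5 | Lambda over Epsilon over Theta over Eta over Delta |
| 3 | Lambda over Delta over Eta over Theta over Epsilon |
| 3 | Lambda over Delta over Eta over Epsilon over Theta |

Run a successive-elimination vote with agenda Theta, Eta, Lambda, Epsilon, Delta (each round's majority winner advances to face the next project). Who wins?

Lambda

Round 1: Theta vs Eta — 9–6, Theta advances.
Round 2: Theta vs Lambda — 4–11, Lambda advances.
Round 3: Lambda vs Epsilon — 11–4, Lambda advances.
Round 4: Lambda vs Delta — 11–4, Lambda advances.
Lambda survives the agenda.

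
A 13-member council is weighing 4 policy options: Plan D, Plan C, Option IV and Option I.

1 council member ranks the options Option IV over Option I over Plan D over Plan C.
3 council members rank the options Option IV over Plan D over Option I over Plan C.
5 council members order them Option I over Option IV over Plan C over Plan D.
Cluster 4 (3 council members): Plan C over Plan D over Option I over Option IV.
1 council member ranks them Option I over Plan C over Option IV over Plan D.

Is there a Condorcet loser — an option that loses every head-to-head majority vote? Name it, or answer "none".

Pairwise majorities:
Plan D vs Plan C: Plan D is ranked higher on 1+3 = 4 ballots, Plan C on 9. Plan C wins 9–4.
Plan D vs Option IV: Option IV wins 10–3.
Plan D vs Option I: Plan D preferred on 3+3 = 6 ballots; Option I wins 7–6.
Plan C vs Option IV: 3+1 = 4 for Plan C, 9 for Option IV — Option IV by 9–4.
Plan C vs Option I: Option I, 10–3.
Option IV–Option I: Option I 9–4.
Plan D is beaten in every head-to-head and is the Condorcet loser.

Plan D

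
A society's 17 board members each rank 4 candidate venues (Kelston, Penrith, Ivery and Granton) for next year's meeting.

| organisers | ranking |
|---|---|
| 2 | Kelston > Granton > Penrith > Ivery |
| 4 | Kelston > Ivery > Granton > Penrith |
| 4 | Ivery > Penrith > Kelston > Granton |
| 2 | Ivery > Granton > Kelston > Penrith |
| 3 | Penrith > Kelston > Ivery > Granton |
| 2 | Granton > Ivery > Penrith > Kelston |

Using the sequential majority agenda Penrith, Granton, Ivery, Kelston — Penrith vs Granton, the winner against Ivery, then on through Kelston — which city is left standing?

Round 1: Penrith vs Granton — 7–10, Granton advances.
Round 2: Granton vs Ivery — 4–13, Ivery advances.
Round 3: Ivery vs Kelston — 8–9, Kelston advances.
Kelston survives the agenda.

Kelston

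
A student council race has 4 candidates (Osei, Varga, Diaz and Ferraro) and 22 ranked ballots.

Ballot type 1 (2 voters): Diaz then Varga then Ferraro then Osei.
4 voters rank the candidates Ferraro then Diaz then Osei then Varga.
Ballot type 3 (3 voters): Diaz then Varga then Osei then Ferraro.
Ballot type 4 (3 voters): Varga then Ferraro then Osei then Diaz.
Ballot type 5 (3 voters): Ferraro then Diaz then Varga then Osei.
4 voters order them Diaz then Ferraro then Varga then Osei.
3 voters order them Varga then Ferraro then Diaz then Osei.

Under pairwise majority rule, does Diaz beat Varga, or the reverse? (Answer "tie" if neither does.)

Ballots ranking Diaz above Varga: 2 + 4 + 3 + 3 + 4 = 16.
Ballots ranking Varga above Diaz: 22 − 16 = 6.
Diaz wins the head-to-head 16–6.

Diaz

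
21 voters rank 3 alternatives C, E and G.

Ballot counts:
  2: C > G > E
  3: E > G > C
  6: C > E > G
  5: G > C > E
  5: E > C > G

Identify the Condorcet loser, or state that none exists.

G

Pairwise majorities:
C vs E: 2+6+5 = 13 for C, 8 for E — C by 13–8.
C vs G: C is ranked higher on 2+6+5 = 13 ballots, G on 8. C wins 13–8.
E vs G: 3+6+5 = 14 for E, 7 for G — E by 14–7.
G loses to every other alternative — it is the Condorcet loser.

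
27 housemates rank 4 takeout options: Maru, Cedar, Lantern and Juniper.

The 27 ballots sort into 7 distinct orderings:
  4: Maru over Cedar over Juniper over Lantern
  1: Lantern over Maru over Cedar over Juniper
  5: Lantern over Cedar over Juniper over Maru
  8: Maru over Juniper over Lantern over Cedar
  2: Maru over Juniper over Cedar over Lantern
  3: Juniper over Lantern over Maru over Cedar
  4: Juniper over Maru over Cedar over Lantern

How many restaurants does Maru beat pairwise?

Maru against each rival (27 friends):
Maru vs Cedar: 22 to 5, Maru.
Maru vs Lantern: Maru, 18–9.
Maru vs Juniper: Maru preferred on 4+1+8+2 = 15 ballots; Maru wins 15–12.
Maru beats Cedar, Lantern, Juniper — 3 pairwise wins.

3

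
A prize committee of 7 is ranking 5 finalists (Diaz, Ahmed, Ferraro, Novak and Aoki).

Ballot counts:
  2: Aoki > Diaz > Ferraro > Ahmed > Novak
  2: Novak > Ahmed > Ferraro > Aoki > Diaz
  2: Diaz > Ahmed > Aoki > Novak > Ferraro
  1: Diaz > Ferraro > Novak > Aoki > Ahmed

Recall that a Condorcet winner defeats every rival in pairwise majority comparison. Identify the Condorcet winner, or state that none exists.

none

Check each pair by majority over 7 ballots:
Diaz vs Ahmed: Diaz wins 5–2.
Diaz–Ferraro: Diaz 5–2.
Diaz vs Novak: Diaz wins 5–2.
Diaz–Aoki: Aoki 4–3.
Ahmed vs Ferraro: Ahmed wins 4–3.
Ahmed vs Novak: Ahmed wins 4–3.
Ahmed vs Aoki: Ahmed wins 4–3.
Ferraro–Novak: Novak 4–3.
Ferraro vs Aoki: Aoki wins 4–3.
Novak–Aoki: Aoki 4–3.
No nominee is unbeaten: Diaz loses to Aoki; Ahmed loses to Diaz; Ferraro loses to Diaz; Novak loses to Diaz; Aoki loses to Ahmed. In particular Diaz > Ahmed > Aoki > Diaz is a majority cycle — no Condorcet winner exists.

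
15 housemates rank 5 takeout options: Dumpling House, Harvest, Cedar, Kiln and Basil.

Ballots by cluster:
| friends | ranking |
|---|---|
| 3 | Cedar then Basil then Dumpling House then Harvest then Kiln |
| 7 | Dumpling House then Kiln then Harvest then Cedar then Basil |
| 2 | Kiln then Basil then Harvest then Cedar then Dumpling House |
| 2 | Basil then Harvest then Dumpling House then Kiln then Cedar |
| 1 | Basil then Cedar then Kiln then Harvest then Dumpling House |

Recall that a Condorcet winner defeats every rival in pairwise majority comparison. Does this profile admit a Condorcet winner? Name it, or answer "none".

none

Pairwise majorities:
Dumpling House vs Harvest: Dumpling House, 10–5.
Dumpling House vs Cedar: Dumpling House, 9–6.
Dumpling House–Kiln: Dumpling House 12–3.
Dumpling House vs Basil: Basil wins 8–7.
Harvest–Cedar: Harvest 11–4.
Harvest vs Kiln: Kiln, 10–5.
Harvest–Basil: Basil 8–7.
Cedar vs Kiln: Kiln, 11–4.
Cedar vs Basil: Cedar wins 10–5.
Kiln vs Basil: Kiln wins 9–6.
No restaurant is unbeaten: Dumpling House loses to Basil; Harvest loses to Dumpling House; Cedar loses to Dumpling House; Kiln loses to Dumpling House; Basil loses to Cedar. In particular Dumpling House beats Cedar beats Basil beats Dumpling House is a majority cycle — no Condorcet winner exists.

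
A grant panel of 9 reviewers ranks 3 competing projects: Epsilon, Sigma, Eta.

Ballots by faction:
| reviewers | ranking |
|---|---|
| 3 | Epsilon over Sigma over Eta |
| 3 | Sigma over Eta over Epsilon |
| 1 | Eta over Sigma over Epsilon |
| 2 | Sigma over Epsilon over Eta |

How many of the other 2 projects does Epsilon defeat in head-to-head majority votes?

1

Epsilon against each rival (9 reviewers):
Epsilon vs Sigma: 3 to 6, Sigma.
Epsilon vs Eta: 3+2 = 5 for Epsilon, 4 for Eta — Epsilon by 5–4.
Epsilon beats Eta; loses to Sigma — 1 pairwise win.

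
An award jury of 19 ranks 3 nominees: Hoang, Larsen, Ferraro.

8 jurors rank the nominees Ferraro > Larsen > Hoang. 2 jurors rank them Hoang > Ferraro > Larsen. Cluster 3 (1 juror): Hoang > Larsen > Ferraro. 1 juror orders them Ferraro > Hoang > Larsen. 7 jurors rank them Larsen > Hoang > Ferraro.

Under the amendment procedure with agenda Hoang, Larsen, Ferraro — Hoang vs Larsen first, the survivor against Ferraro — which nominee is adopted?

Round 1: Hoang vs Larsen — 4–15, Larsen advances.
Round 2: Larsen vs Ferraro — 8–11, Ferraro advances.
The agenda winner is Ferraro.

Ferraro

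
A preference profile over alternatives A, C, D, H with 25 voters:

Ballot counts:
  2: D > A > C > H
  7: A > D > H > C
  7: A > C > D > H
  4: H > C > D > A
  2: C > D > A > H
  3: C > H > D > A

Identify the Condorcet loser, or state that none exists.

H

Head-to-head results (25 voters):
A vs C: 2+7+7 = 16 for A, 9 for C — A by 16–9.
A vs D: 14 to 11, A.
A vs H: A preferred on 2+7+7+2 = 18 ballots; A wins 18–7.
C vs D: C preferred on 7+4+2+3 = 16 ballots; C wins 16–9.
C–H: C 14–11.
D vs H: 2+7+7+2 = 18 for D, 7 for H — D by 18–7.
Only H has no wins; H is the Condorcet loser.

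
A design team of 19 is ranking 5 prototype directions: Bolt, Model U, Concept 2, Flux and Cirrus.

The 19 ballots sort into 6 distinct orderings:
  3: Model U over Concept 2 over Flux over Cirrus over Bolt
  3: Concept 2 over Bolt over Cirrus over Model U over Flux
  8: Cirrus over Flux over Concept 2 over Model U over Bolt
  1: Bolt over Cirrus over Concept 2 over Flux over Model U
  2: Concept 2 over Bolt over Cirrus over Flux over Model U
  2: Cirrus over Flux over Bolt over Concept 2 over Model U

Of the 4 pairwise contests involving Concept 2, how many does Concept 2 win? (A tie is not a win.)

Concept 2 against each rival (19 engineers):
Concept 2 vs Bolt: Concept 2 wins 16–3.
Concept 2 vs Model U: Concept 2, 16–3.
Concept 2 vs Flux: Flux wins 10–9.
Concept 2 vs Cirrus: 8 to 11, Cirrus.
Concept 2 beats Bolt, Model U; loses to Flux, Cirrus — 2 pairwise wins.

2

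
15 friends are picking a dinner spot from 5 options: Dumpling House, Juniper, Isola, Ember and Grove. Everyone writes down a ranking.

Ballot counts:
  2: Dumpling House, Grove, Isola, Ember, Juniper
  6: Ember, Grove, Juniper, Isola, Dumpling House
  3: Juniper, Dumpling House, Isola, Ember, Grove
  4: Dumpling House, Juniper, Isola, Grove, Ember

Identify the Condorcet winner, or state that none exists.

none

Check each pair by majority over 15 ballots:
Dumpling House vs Juniper: Juniper, 9–6.
Dumpling House–Isola: Dumpling House 9–6.
Dumpling House vs Ember: Dumpling House, 9–6.
Dumpling House vs Grove: Dumpling House wins 9–6.
Juniper vs Isola: Juniper wins 13–2.
Juniper vs Ember: Ember wins 8–7.
Juniper vs Grove: Grove, 8–7.
Isola vs Ember: Isola, 9–6.
Isola vs Grove: Grove wins 8–7.
Ember vs Grove: Ember, 9–6.
Each restaurant drops at least one matchup (Dumpling House loses to Juniper; Juniper loses to Ember; Isola loses to Dumpling House; Ember loses to Dumpling House; Grove loses to Dumpling House); the cycle Dumpling House > Ember > Juniper > Dumpling House rules out a Condorcet winner.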